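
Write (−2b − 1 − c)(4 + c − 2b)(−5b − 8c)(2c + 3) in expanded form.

−36b^2c + 90b^2 + 161bc^2 + 259bc − 40b^3c − 60b^3 − 64b^2c^2 + 60b + 184c^2 + 96c + 104c^3 + 10bc^3 + 16c^4

(−2b − 1 − c)(4 + c − 2b)(−5b − 8c)(2c + 3)
= (−8b − 2bc + 4b^2 − 4 − c + 2b − 4c − c^2 + 2bc)(−5b − 8c)(2c + 3)    [distributive law]
= (−6b + 4b^2 − 4 − 5c − c^2)(−5b − 8c)(2c + 3)    [combine like terms]
= (30b^2 + 48bc − 20b^3 − 32b^2c + 20b + 32c + 25bc + 40c^2 + 5bc^2 + 8c^3)(2c + 3)    [distributive law]
= (30b^2 + 73bc − 20b^3 − 32b^2c + 20b + 32c + 40c^2 + 5bc^2 + 8c^3)(2c + 3)    [combine like terms]
= 60b^2c + 90b^2 + 146bc^2 + 219bc − 40b^3c − 60b^3 − 64b^2c^2 − 96b^2c + 40bc + 60b + 64c^2 + 96c + 80c^3 + 120c^2 + 10bc^3 + 15bc^2 + 16c^4 + 24c^3    [distributive law]
= −36b^2c + 90b^2 + 161bc^2 + 259bc − 40b^3c − 60b^3 − 64b^2c^2 + 60b + 184c^2 + 96c + 104c^3 + 10bc^3 + 16c^4    [combine like terms]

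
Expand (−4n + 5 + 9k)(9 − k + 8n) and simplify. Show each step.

(−4n + 5 + 9k)(9 − k + 8n)
= −36n + 4kn − 32n^2 + 45 − 5k + 40n + 81k − 9k^2 + 72kn    [distributive law]
= 4n + 76kn − 32n^2 + 45 + 76k − 9k^2    [combine like terms]

4n + 76kn − 32n^2 + 45 + 76k − 9k^2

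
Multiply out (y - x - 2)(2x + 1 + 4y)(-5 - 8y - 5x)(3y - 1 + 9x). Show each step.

(y - x - 2)(2x + 1 + 4y)(-5 - 8y - 5x)(3y - 1 + 9x)
= (2xy + y + 4y^2 - 2x^2 - x - 4xy - 4x - 2 - 8y)(-5 - 8y - 5x)(3y - 1 + 9x)    [distributive law]
= (-2xy - 7y + 4y^2 - 2x^2 - 5x - 2)(-5 - 8y - 5x)(3y - 1 + 9x)    [combine like terms]
= (10xy + 16xy^2 + 10x^2y + 35y + 56y^2 + 35xy - 20y^2 - 32y^3 - 20xy^2 + 10x^2 + 16x^2y + 10x^3 + 25x + 40xy + 25x^2 + 10 + 16y + 10x)(3y - 1 + 9x)    [distributive law]
= (85xy - 4xy^2 + 26x^2y + 51y + 36y^2 - 32y^3 + 35x^2 + 10x^3 + 35x + 10)(3y - 1 + 9x)    [combine like terms]
= 255xy^2 - 85xy + 765x^2y - 12xy^3 + 4xy^2 - 36x^2y^2 + 78x^2y^2 - 26x^2y + 234x^3y + 153y^2 - 51y + 459xy + 108y^3 - 36y^2 + 324xy^2 - 96y^4 + 32y^3 - 288xy^3 + 105x^2y - 35x^2 + 315x^3 + 30x^3y - 10x^3 + 90x^4 + 105xy - 35x + 315x^2 + 30y - 10 + 90x    [distributive law]
= 583xy^2 + 479xy + 844x^2y - 300xy^3 + 42x^2y^2 + 264x^3y + 117y^2 - 21y + 140y^3 - 96y^4 + 280x^2 + 305x^3 + 90x^4 + 55x - 10    [combine like terms]

583xy^2 + 479xy + 844x^2y - 300xy^3 + 42x^2y^2 + 264x^3y + 117y^2 - 21y + 140y^3 - 96y^4 + 280x^2 + 305x^3 + 90x^4 + 55x - 10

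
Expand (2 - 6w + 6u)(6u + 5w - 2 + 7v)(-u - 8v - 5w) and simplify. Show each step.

(2 - 6w + 6u)(6u + 5w - 2 + 7v)(-u - 8v - 5w)
= (12u + 10w - 4 + 14v - 36uw - 30w² + 12w - 42vw + 36u² + 30uw - 12u + 42uv)(-u - 8v - 5w)    [distributive law]
= (22w - 4 + 14v - 6uw - 30w² - 42vw + 36u² + 42uv)(-u - 8v - 5w)    [combine like terms]
= -22uw - 176vw - 110w² + 4u + 32v + 20w - 14uv - 112v² - 70vw + 6u²w + 48uvw + 30uw² + 30uw² + 240vw² + 150w³ + 42uvw + 336v²w + 210vw² - 36u³ - 288u²v - 180u²w - 42u²v - 336uv² - 210uvw    [distributive law]
= -22uw - 246vw - 110w² + 4u + 32v + 20w - 14uv - 112v² - 174u²w - 120uvw + 60uw² + 450vw² + 150w³ + 336v²w - 36u³ - 330u²v - 336uv²    [combine like terms]

-22uw - 246vw - 110w² + 4u + 32v + 20w - 14uv - 112v² - 174u²w - 120uvw + 60uw² + 450vw² + 150w³ + 336v²w - 36u³ - 330u²v - 336uv²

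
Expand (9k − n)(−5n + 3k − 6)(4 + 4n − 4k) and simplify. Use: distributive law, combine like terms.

−432kn − 212kn² + 300k²n + 324k² − 108k³ − 216k + 44n² + 20n³ + 24n

(9k − n)(−5n + 3k − 6)(4 + 4n − 4k)
= (−45kn + 27k² − 54k + 5n² − 3kn + 6n)(4 + 4n − 4k)    [distributive law]
= (−48kn + 27k² − 54k + 5n² + 6n)(4 + 4n − 4k)    [combine like terms]
= −192kn − 192kn² + 192k²n + 108k² + 108k²n − 108k³ − 216k − 216kn + 216k² + 20n² + 20n³ − 20kn² + 24n + 24n² − 24kn    [distributive law]
= −432kn − 212kn² + 300k²n + 324k² − 108k³ − 216k + 44n² + 20n³ + 24n    [combine like terms]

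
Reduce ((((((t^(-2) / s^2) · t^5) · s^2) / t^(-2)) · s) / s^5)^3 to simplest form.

s^(-12)·t^15

((((((t^(-2) / s^2) · t^5) · s^2) / t^(-2)) · s) / s^5)^3
= ((((((t^(-2) / s^2) · t^5) · s^2) / t^(-2)) · s)^3) / ((s^5)^3)    [power of a quotient]
= ((((((t^(-2) / s^2) · t^5) · s^2) / t^(-2))^3) · (s^3)) / ((s^5)^3)    [power of a product]
= ((((((t^(-2) / s^2) · t^5) · s^2)^3) / ((t^(-2))^3)) · (s^3)) / ((s^5)^3)    [power of a quotient]
= ((((((t^(-2) / s^2) · t^5)^3) · ((s^2)^3)) / ((t^(-2))^3)) · (s^3)) / ((s^5)^3)    [power of a product]
= ((((((t^(-2) / s^2)^3) · ((t^5)^3)) · ((s^2)^3)) / ((t^(-2))^3)) · (s^3)) / ((s^5)^3)    [power of a product]
= (((((((t^(-2))^3) / ((s^2)^3)) · ((t^5)^3)) · ((s^2)^3)) / ((t^(-2))^3)) · (s^3)) / ((s^5)^3)    [power of a quotient]
= (((((t^(-6) / ((s^2)^3)) · ((t^5)^3)) · ((s^2)^3)) / ((t^(-2))^3)) · (s^3)) / ((s^5)^3)    [power of a power]
= (((((t^(-6) / s^6) · ((t^5)^3)) · ((s^2)^3)) / ((t^(-2))^3)) · (s^3)) / ((s^5)^3)    [power of a power]
= (((((t^(-6) / s^6) · t^15) · ((s^2)^3)) / ((t^(-2))^3)) · (s^3)) / ((s^5)^3)    [power of a power]
= (((((t^(-6) / s^6) · t^15) · s^6) / ((t^(-2))^3)) · (s^3)) / ((s^5)^3)    [power of a power]
= (((((t^(-6) / s^6) · t^15) · s^6) / t^(-6)) · (s^3)) / ((s^5)^3)    [power of a power]
= (((((t^(-6) / s^6) · t^15) · s^6) / t^(-6)) · s^3) / s^15    [power of a power]
= s^(-12)·t^15    [quotient of powers; product of powers]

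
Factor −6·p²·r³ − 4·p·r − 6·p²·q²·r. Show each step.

2·p·r(−3·p·r² − 2 − 3·p·q²)

−6·p²·r³ − 4·p·r − 6·p²·q²·r
= 2(−3·p²·r³ − 2·p·r − 3·p²·q²·r)    [factor out 2]
= 2·p·r(−3·p·r² − 2 − 3·p·q²)    [factor out p·r]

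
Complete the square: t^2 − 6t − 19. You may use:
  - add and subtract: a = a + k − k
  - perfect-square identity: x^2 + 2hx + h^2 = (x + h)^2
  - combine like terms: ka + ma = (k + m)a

(t − 3)^2 − 28

t^2 − 6t − 19
= t^2 − 6t + 9 − 9 − 19    [add and subtract 9]
= (t − 3)^2 − 9 − 19    [perfect-square identity]
= (t − 3)^2 − 28    [combine constants]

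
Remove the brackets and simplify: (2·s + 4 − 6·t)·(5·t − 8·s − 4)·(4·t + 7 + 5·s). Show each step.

82·s·t^2 + 466·s·t + 226·s^2·t − 312·s^2 − 80·s^3 − 360·s − 34·t^2 + 244·t − 112 − 120·t^3

(2·s + 4 − 6·t)·(5·t − 8·s − 4)·(4·t + 7 + 5·s)
= (10·s·t − 16·s^2 − 8·s + 20·t − 32·s − 16 − 30·t^2 + 48·s·t + 24·t)·(4·t + 7 + 5·s)    [distributive law]
= (58·s·t − 16·s^2 − 40·s + 44·t − 16 − 30·t^2)·(4·t + 7 + 5·s)    [combine like terms]
= 232·s·t^2 + 406·s·t + 290·s^2·t − 64·s^2·t − 112·s^2 − 80·s^3 − 160·s·t − 280·s − 200·s^2 + 176·t^2 + 308·t + 220·s·t − 64·t − 112 − 80·s − 120·t^3 − 210·t^2 − 150·s·t^2    [distributive law]
= 82·s·t^2 + 466·s·t + 226·s^2·t − 312·s^2 − 80·s^3 − 360·s − 34·t^2 + 244·t − 112 − 120·t^3    [combine like terms]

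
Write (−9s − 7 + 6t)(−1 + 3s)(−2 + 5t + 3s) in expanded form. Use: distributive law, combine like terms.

45s − 114st + 18s² − 81s²t − 81s³ − 14 + 47t − 30t² + 90st²

(−9s − 7 + 6t)(−1 + 3s)(−2 + 5t + 3s)
= (9s − 27s² + 7 − 21s − 6t + 18st)(−2 + 5t + 3s)    [distributive law]
= (−12s − 27s² + 7 − 6t + 18st)(−2 + 5t + 3s)    [combine like terms]
= 24s − 60st − 36s² + 54s² − 135s²t − 81s³ − 14 + 35t + 21s + 12t − 30t² − 18st − 36st + 90st² + 54s²t    [distributive law]
= 45s − 114st + 18s² − 81s²t − 81s³ − 14 + 47t − 30t² + 90st²    [combine like terms]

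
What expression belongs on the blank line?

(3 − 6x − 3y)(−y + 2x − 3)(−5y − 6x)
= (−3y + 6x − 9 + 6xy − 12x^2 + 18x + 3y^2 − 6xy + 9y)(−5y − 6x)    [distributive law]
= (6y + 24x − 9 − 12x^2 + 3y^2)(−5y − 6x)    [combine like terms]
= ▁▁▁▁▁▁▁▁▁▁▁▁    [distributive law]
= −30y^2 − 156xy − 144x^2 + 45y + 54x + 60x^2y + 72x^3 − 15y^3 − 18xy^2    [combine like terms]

By distributive law:

−30y^2 − 36xy − 120xy − 144x^2 + 45y + 54x + 60x^2y + 72x^3 − 15y^3 − 18xy^2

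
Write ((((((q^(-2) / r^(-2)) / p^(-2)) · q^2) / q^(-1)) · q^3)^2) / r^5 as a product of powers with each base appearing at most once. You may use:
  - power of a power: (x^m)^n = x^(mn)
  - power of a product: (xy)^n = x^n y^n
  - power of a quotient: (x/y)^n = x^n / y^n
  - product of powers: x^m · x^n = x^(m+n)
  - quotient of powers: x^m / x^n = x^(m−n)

p^4·q^8·r^(-1)

((((((q^(-2) / r^(-2)) / p^(-2)) · q^2) / q^(-1)) · q^3)^2) / r^5
= ((((((q^(-2) / r^(-2)) / p^(-2)) · q^2) / q^(-1))^2) · ((q^3)^2)) / r^5    [power of a product]
= ((((((q^(-2) / r^(-2)) / p^(-2)) · q^2)^2) / ((q^(-1))^2)) · ((q^3)^2)) / r^5    [power of a quotient]
= ((((((q^(-2) / r^(-2)) / p^(-2))^2) · ((q^2)^2)) / ((q^(-1))^2)) · ((q^3)^2)) / r^5    [power of a product]
= ((((((q^(-2) / r^(-2))^2) / ((p^(-2))^2)) · ((q^2)^2)) / ((q^(-1))^2)) · ((q^3)^2)) / r^5    [power of a quotient]
= (((((((q^(-2))^2) / ((r^(-2))^2)) / ((p^(-2))^2)) · ((q^2)^2)) / ((q^(-1))^2)) · ((q^3)^2)) / r^5    [power of a quotient]
= (((((q^(-4) / ((r^(-2))^2)) / ((p^(-2))^2)) · ((q^2)^2)) / ((q^(-1))^2)) · ((q^3)^2)) / r^5    [power of a power]
= (((((q^(-4) / r^(-4)) / ((p^(-2))^2)) · ((q^2)^2)) / ((q^(-1))^2)) · ((q^3)^2)) / r^5    [power of a power]
= (((((q^(-4) / r^(-4)) / p^(-4)) · ((q^2)^2)) / ((q^(-1))^2)) · ((q^3)^2)) / r^5    [power of a power]
= (((((q^(-4) / r^(-4)) / p^(-4)) · q^4) / ((q^(-1))^2)) · ((q^3)^2)) / r^5    [power of a power]
= (((((q^(-4) / r^(-4)) / p^(-4)) · q^4) / q^(-2)) · ((q^3)^2)) / r^5    [power of a power]
= (((((q^(-4) / r^(-4)) / p^(-4)) · q^4) / q^(-2)) · q^6) / r^5    [power of a power]
= p^4·q^8·r^(-1)    [quotient of powers; product of powers]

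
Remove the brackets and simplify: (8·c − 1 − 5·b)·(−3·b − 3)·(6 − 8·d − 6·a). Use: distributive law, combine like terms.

−144·b·c + 192·b·c·d + 144·a·b·c − 144·c + 192·c·d + 144·a·c + 108·b − 144·b·d − 108·a·b + 18 − 24·d − 18·a + 90·b² − 120·b²·d − 90·a·b²

(8·c − 1 − 5·b)·(−3·b − 3)·(6 − 8·d − 6·a)
= (−24·b·c − 24·c + 3·b + 3 + 15·b² + 15·b)·(6 − 8·d − 6·a)    [distributive law]
= (−24·b·c − 24·c + 18·b + 3 + 15·b²)·(6 − 8·d − 6·a)    [combine like terms]
= −144·b·c + 192·b·c·d + 144·a·b·c − 144·c + 192·c·d + 144·a·c + 108·b − 144·b·d − 108·a·b + 18 − 24·d − 18·a + 90·b² − 120·b²·d − 90·a·b²    [distributive law]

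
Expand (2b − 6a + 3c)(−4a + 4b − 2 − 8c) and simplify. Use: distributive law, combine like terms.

(2b − 6a + 3c)(−4a + 4b − 2 − 8c)
= −8ab + 8b^2 − 4b − 16bc + 24a^2 − 24ab + 12a + 48ac − 12ac + 12bc − 6c − 24c^2    [distributive law]
= −32ab + 8b^2 − 4b − 4bc + 24a^2 + 12a + 36ac − 6c − 24c^2    [combine like terms]

−32ab + 8b^2 − 4b − 4bc + 24a^2 + 12a + 36ac − 6c − 24c^2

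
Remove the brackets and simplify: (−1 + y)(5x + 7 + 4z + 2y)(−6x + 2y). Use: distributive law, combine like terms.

30x^2 − 40xy + 42x − 14y + 24xz − 8yz + 10y^2 − 30x^2y − 2xy^2 − 24xyz + 8y^2z + 4y^3

(−1 + y)(5x + 7 + 4z + 2y)(−6x + 2y)
= (−5x − 7 − 4z − 2y + 5xy + 7y + 4yz + 2y^2)(−6x + 2y)    [distributive law]
= (−5x − 7 − 4z + 5y + 5xy + 4yz + 2y^2)(−6x + 2y)    [combine like terms]
= 30x^2 − 10xy + 42x − 14y + 24xz − 8yz − 30xy + 10y^2 − 30x^2y + 10xy^2 − 24xyz + 8y^2z − 12xy^2 + 4y^3    [distributive law]
= 30x^2 − 40xy + 42x − 14y + 24xz − 8yz + 10y^2 − 30x^2y − 2xy^2 − 24xyz + 8y^2z + 4y^3    [combine like terms]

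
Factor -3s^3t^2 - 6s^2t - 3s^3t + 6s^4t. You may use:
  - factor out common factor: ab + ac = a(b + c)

-3s^3t^2 - 6s^2t - 3s^3t + 6s^4t
= 3(-s^3t^2 - 2s^2t - s^3t + 2s^4t)    [factor out 3]
= 3s^2t(-st - 2 - s + 2s^2)    [factor out s^2t]

3s^2t(-st - 2 - s + 2s^2)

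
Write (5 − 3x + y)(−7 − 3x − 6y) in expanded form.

(5 − 3x + y)(−7 − 3x − 6y)
= −35 − 15x − 30y + 21x + 9x^2 + 18xy − 7y − 3xy − 6y^2    [distributive law]
= −35 + 6x − 37y + 9x^2 + 15xy − 6y^2    [combine like terms]

−35 + 6x − 37y + 9x^2 + 15xy − 6y^2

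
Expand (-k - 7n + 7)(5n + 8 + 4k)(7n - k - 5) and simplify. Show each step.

(-k - 7n + 7)(5n + 8 + 4k)(7n - k - 5)
= (-5kn - 8k - 4k^2 - 35n^2 - 56n - 28kn + 35n + 56 + 28k)(7n - k - 5)    [distributive law]
= (-33kn + 20k - 4k^2 - 35n^2 - 21n + 56)(7n - k - 5)    [combine like terms]
= -231kn^2 + 33k^2n + 165kn + 140kn - 20k^2 - 100k - 28k^2n + 4k^3 + 20k^2 - 245n^3 + 35kn^2 + 175n^2 - 147n^2 + 21kn + 105n + 392n - 56k - 280    [distributive law]
= -196kn^2 + 5k^2n + 326kn - 156k + 4k^3 - 245n^3 + 28n^2 + 497n - 280    [combine like terms]

-196kn^2 + 5k^2n + 326kn - 156k + 4k^3 - 245n^3 + 28n^2 + 497n - 280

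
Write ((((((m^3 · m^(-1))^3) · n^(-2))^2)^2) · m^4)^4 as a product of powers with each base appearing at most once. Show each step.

m^112n^(-32)

((((((m^3 · m^(-1))^3) · n^(-2))^2)^2) · m^4)^4
= ((((((m^3 · m^(-1))^3) · n^(-2))^2)^2)^4) · ((m^4)^4)    [power of a product]
= (((((m^3 · m^(-1))^3) · n^(-2))^2)^8) · ((m^4)^4)    [power of a power]
= ((((m^3 · m^(-1))^3) · n^(-2))^16) · ((m^4)^4)    [power of a power]
= ((((m^3 · m^(-1))^3)^16) · ((n^(-2))^16)) · ((m^4)^4)    [power of a product]
= (((m^3 · m^(-1))^48) · ((n^(-2))^16)) · ((m^4)^4)    [power of a power]
= ((((m^3)^48) · ((m^(-1))^48)) · ((n^(-2))^16)) · ((m^4)^4)    [power of a product]
= ((m^144 · ((m^(-1))^48)) · ((n^(-2))^16)) · ((m^4)^4)    [power of a power]
= ((m^144 · m^(-48)) · ((n^(-2))^16)) · ((m^4)^4)    [power of a power]
= (m^96 · ((n^(-2))^16)) · ((m^4)^4)    [product of powers]
= (m^96 · n^(-32)) · ((m^4)^4)    [power of a power]
= (m^96 · n^(-32)) · m^16    [power of a power]
= m^112n^(-32)    [product of powers]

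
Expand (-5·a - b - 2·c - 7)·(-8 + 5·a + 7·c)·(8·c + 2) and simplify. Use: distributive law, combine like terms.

-50·a·c + 10·a - 200·a^2·c - 50·a^2 - 360·a·c^2 + 50·b·c + 16·b - 40·a·b·c - 10·a·b - 56·b·c^2 - 292·c^2 + 382·c - 112·c^3 + 112

(-5·a - b - 2·c - 7)·(-8 + 5·a + 7·c)·(8·c + 2)
= (40·a - 25·a^2 - 35·a·c + 8·b - 5·a·b - 7·b·c + 16·c - 10·a·c - 14·c^2 + 56 - 35·a - 49·c)·(8·c + 2)    [distributive law]
= (5·a - 25·a^2 - 45·a·c + 8·b - 5·a·b - 7·b·c - 33·c - 14·c^2 + 56)·(8·c + 2)    [combine like terms]
= 40·a·c + 10·a - 200·a^2·c - 50·a^2 - 360·a·c^2 - 90·a·c + 64·b·c + 16·b - 40·a·b·c - 10·a·b - 56·b·c^2 - 14·b·c - 264·c^2 - 66·c - 112·c^3 - 28·c^2 + 448·c + 112    [distributive law]
= -50·a·c + 10·a - 200·a^2·c - 50·a^2 - 360·a·c^2 + 50·b·c + 16·b - 40·a·b·c - 10·a·b - 56·b·c^2 - 292·c^2 + 382·c - 112·c^3 + 112    [combine like terms]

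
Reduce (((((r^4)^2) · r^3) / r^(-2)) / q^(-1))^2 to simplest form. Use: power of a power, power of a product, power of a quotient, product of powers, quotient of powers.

q^2r^26

(((((r^4)^2) · r^3) / r^(-2)) / q^(-1))^2
= (((((r^4)^2) · r^3) / r^(-2))^2) / ((q^(-1))^2)    [power of a quotient]
= (((((r^4)^2) · r^3)^2) / ((r^(-2))^2)) / ((q^(-1))^2)    [power of a quotient]
= (((((r^4)^2)^2) · ((r^3)^2)) / ((r^(-2))^2)) / ((q^(-1))^2)    [power of a product]
= ((((r^4)^4) · ((r^3)^2)) / ((r^(-2))^2)) / ((q^(-1))^2)    [power of a power]
= ((r^16 · ((r^3)^2)) / ((r^(-2))^2)) / ((q^(-1))^2)    [power of a power]
= ((r^16 · r^6) / ((r^(-2))^2)) / ((q^(-1))^2)    [power of a power]
= (r^22 / ((r^(-2))^2)) / ((q^(-1))^2)    [product of powers]
= (r^22 / r^(-4)) / ((q^(-1))^2)    [power of a power]
= r^26 / ((q^(-1))^2)    [quotient of powers]
= r^26 / q^(-2)    [power of a power]
= q^2r^26    [quotient of powers]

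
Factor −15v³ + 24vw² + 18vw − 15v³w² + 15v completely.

−15v³ + 24vw² + 18vw − 15v³w² + 15v
= 3(−5v³ + 8vw² + 6vw − 5v³w² + 5v)    [factor out 3]
= 3v(−5v² + 8w² + 6w − 5v²w² + 5)    [factor out v]

3v(−5v² + 8w² + 6w − 5v²w² + 5)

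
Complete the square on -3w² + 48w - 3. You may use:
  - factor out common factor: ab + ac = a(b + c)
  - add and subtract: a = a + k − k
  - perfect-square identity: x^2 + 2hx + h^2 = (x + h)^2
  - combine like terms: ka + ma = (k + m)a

-3(w - 8)² + 189

-3w² + 48w - 3
= -3(w² - 16w) - 3    [factor out -3 from the w-terms]
= -3(w² - 16w + 64 - 64) - 3    [add and subtract 64 inside the bracket]
= -3(w - 8)² + 192 - 3    [perfect-square identity]
= -3(w - 8)² + 189    [combine constants]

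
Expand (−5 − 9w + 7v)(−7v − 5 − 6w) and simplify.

(−5 − 9w + 7v)(−7v − 5 − 6w)
= 35v + 25 + 30w + 63vw + 45w + 54w² − 49v² − 35v − 42vw    [distributive law]
= 25 + 75w + 21vw + 54w² − 49v²    [combine like terms]

25 + 75w + 21vw + 54w² − 49v²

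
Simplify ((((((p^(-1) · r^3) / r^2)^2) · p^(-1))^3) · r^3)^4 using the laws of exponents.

p^(-36)·r^36

((((((p^(-1) · r^3) / r^2)^2) · p^(-1))^3) · r^3)^4
= ((((((p^(-1) · r^3) / r^2)^2) · p^(-1))^3)^4) · ((r^3)^4)    [power of a product]
= (((((p^(-1) · r^3) / r^2)^2) · p^(-1))^12) · ((r^3)^4)    [power of a power]
= (((((p^(-1) · r^3) / r^2)^2)^12) · ((p^(-1))^12)) · ((r^3)^4)    [power of a product]
= ((((p^(-1) · r^3) / r^2)^24) · ((p^(-1))^12)) · ((r^3)^4)    [power of a power]
= ((((p^(-1) · r^3)^24) / ((r^2)^24)) · ((p^(-1))^12)) · ((r^3)^4)    [power of a quotient]
= (((((p^(-1))^24) · ((r^3)^24)) / ((r^2)^24)) · ((p^(-1))^12)) · ((r^3)^4)    [power of a product]
= (((p^(-24) · ((r^3)^24)) / ((r^2)^24)) · ((p^(-1))^12)) · ((r^3)^4)    [power of a power]
= (((p^(-24) · r^72) / ((r^2)^24)) · ((p^(-1))^12)) · ((r^3)^4)    [power of a power]
= (((p^(-24) · r^72) / r^48) · ((p^(-1))^12)) · ((r^3)^4)    [power of a power]
= (((p^(-24) · r^72) / r^48) · p^(-12)) · ((r^3)^4)    [power of a power]
= (((p^(-24) · r^72) / r^48) · p^(-12)) · r^12    [power of a power]
= p^(-36)·r^36    [quotient of powers; product of powers]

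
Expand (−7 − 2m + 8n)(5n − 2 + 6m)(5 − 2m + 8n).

(−7 − 2m + 8n)(5n − 2 + 6m)(5 − 2m + 8n)
= (−35n + 14 − 42m − 10mn + 4m − 12m^2 + 40n^2 − 16n + 48mn)(5 − 2m + 8n)    [distributive law]
= (−51n + 14 − 38m + 38mn − 12m^2 + 40n^2)(5 − 2m + 8n)    [combine like terms]
= −255n + 102mn − 408n^2 + 70 − 28m + 112n − 190m + 76m^2 − 304mn + 190mn − 76m^2n + 304mn^2 − 60m^2 + 24m^3 − 96m^2n + 200n^2 − 80mn^2 + 320n^3    [distributive law]
= −143n − 12mn − 208n^2 + 70 − 218m + 16m^2 − 172m^2n + 224mn^2 + 24m^3 + 320n^3    [combine like terms]

−143n − 12mn − 208n^2 + 70 − 218m + 16m^2 − 172m^2n + 224mn^2 + 24m^3 + 320n^3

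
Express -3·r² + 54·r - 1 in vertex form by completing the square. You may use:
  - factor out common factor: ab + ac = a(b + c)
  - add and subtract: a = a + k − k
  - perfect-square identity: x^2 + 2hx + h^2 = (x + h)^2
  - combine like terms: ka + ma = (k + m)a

-3·r² + 54·r - 1
= -3(r² - 18·r) - 1    [factor out -3 from the r-terms]
= -3(r² - 18·r + 81 - 81) - 1    [add and subtract 81 inside the bracket]
= -3(r - 9)² + 243 - 1    [perfect-square identity]
= -3(r - 9)² + 242    [combine constants]

-3(r - 9)² + 242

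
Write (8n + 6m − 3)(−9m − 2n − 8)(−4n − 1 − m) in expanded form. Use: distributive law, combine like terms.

(8n + 6m − 3)(−9m − 2n − 8)(−4n − 1 − m)
= (−72mn − 16n^2 − 64n − 54m^2 − 12mn − 48m + 27m + 6n + 24)(−4n − 1 − m)    [distributive law]
= (−84mn − 16n^2 − 58n − 54m^2 − 21m + 24)(−4n − 1 − m)    [combine like terms]
= 336mn^2 + 84mn + 84m^2n + 64n^3 + 16n^2 + 16mn^2 + 232n^2 + 58n + 58mn + 216m^2n + 54m^2 + 54m^3 + 84mn + 21m + 21m^2 − 96n − 24 − 24m    [distributive law]
= 352mn^2 + 226mn + 300m^2n + 64n^3 + 248n^2 − 38n + 75m^2 + 54m^3 − 3m − 24    [combine like terms]

352mn^2 + 226mn + 300m^2n + 64n^3 + 248n^2 − 38n + 75m^2 + 54m^3 − 3m − 24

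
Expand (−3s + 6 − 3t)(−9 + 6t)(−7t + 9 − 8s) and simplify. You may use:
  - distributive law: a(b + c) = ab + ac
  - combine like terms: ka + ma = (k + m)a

−855st + 675s − 216s^2 + 270st^2 + 144s^2t + 945t − 486 − 603t^2 + 126t^3

(−3s + 6 − 3t)(−9 + 6t)(−7t + 9 − 8s)
= (27s − 18st − 54 + 36t + 27t − 18t^2)(−7t + 9 − 8s)    [distributive law]
= (27s − 18st − 54 + 63t − 18t^2)(−7t + 9 − 8s)    [combine like terms]
= −189st + 243s − 216s^2 + 126st^2 − 162st + 144s^2t + 378t − 486 + 432s − 441t^2 + 567t − 504st + 126t^3 − 162t^2 + 144st^2    [distributive law]
= −855st + 675s − 216s^2 + 270st^2 + 144s^2t + 945t − 486 − 603t^2 + 126t^3    [combine like terms]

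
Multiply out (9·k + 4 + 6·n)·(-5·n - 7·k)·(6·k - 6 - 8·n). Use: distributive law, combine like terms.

-18·k²·n + 626·k·n + 516·k·n² - 378·k³ + 210·k² + 120·n + 340·n² + 168·k + 240·n³

(9·k + 4 + 6·n)·(-5·n - 7·k)·(6·k - 6 - 8·n)
= (-45·k·n - 63·k² - 20·n - 28·k - 30·n² - 42·k·n)·(6·k - 6 - 8·n)    [distributive law]
= (-87·k·n - 63·k² - 20·n - 28·k - 30·n²)·(6·k - 6 - 8·n)    [combine like terms]
= -522·k²·n + 522·k·n + 696·k·n² - 378·k³ + 378·k² + 504·k²·n - 120·k·n + 120·n + 160·n² - 168·k² + 168·k + 224·k·n - 180·k·n² + 180·n² + 240·n³    [distributive law]
= -18·k²·n + 626·k·n + 516·k·n² - 378·k³ + 210·k² + 120·n + 340·n² + 168·k + 240·n³    [combine like terms]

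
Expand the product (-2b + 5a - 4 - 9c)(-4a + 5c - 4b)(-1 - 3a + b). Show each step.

-20ab + 16a²b - 36ab² - 46bc - 17abc + 26b²c + 8b² + 8b³ - 28a² + 60a³ - ac - 183a²c - 16a + 20c - 16b + 45c² + 135ac² - 45bc²

(-2b + 5a - 4 - 9c)(-4a + 5c - 4b)(-1 - 3a + b)
= (8ab - 10bc + 8b² - 20a² + 25ac - 20ab + 16a - 20c + 16b + 36ac - 45c² + 36bc)(-1 - 3a + b)    [distributive law]
= (-12ab + 26bc + 8b² - 20a² + 61ac + 16a - 20c + 16b - 45c²)(-1 - 3a + b)    [combine like terms]
= 12ab + 36a²b - 12ab² - 26bc - 78abc + 26b²c - 8b² - 24ab² + 8b³ + 20a² + 60a³ - 20a²b - 61ac - 183a²c + 61abc - 16a - 48a² + 16ab + 20c + 60ac - 20bc - 16b - 48ab + 16b² + 45c² + 135ac² - 45bc²    [distributive law]
= -20ab + 16a²b - 36ab² - 46bc - 17abc + 26b²c + 8b² + 8b³ - 28a² + 60a³ - ac - 183a²c - 16a + 20c - 16b + 45c² + 135ac² - 45bc²    [combine like terms]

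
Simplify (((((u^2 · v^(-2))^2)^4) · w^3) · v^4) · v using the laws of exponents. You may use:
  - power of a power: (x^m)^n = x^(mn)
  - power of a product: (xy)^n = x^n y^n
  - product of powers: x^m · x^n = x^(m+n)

(((((u^2 · v^(-2))^2)^4) · w^3) · v^4) · v
= ((((u^2 · v^(-2))^8) · w^3) · v^4) · v    [power of a power]
= (((((u^2)^8) · ((v^(-2))^8)) · w^3) · v^4) · v    [power of a product]
= (((u^16 · ((v^(-2))^8)) · w^3) · v^4) · v    [power of a power]
= (((u^16 · v^(-16)) · w^3) · v^4) · v    [power of a power]
= u^16·v^(-11)·w^3    [product of powers]

u^16·v^(-11)·w^3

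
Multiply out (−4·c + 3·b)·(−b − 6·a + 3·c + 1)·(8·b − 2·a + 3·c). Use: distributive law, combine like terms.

95·b^2·c + 112·a·b·c − 57·b·c^2 − 48·a^2·c + 96·a·c^2 − 36·c^3 − 23·b·c + 8·a·c − 12·c^2 − 24·b^3 − 138·a·b^2 + 36·a^2·b + 24·b^2 − 6·a·b

(−4·c + 3·b)·(−b − 6·a + 3·c + 1)·(8·b − 2·a + 3·c)
= (4·b·c + 24·a·c − 12·c^2 − 4·c − 3·b^2 − 18·a·b + 9·b·c + 3·b)·(8·b − 2·a + 3·c)    [distributive law]
= (13·b·c + 24·a·c − 12·c^2 − 4·c − 3·b^2 − 18·a·b + 3·b)·(8·b − 2·a + 3·c)    [combine like terms]
= 104·b^2·c − 26·a·b·c + 39·b·c^2 + 192·a·b·c − 48·a^2·c + 72·a·c^2 − 96·b·c^2 + 24·a·c^2 − 36·c^3 − 32·b·c + 8·a·c − 12·c^2 − 24·b^3 + 6·a·b^2 − 9·b^2·c − 144·a·b^2 + 36·a^2·b − 54·a·b·c + 24·b^2 − 6·a·b + 9·b·c    [distributive law]
= 95·b^2·c + 112·a·b·c − 57·b·c^2 − 48·a^2·c + 96·a·c^2 − 36·c^3 − 23·b·c + 8·a·c − 12·c^2 − 24·b^3 − 138·a·b^2 + 36·a^2·b + 24·b^2 − 6·a·b    [combine like terms]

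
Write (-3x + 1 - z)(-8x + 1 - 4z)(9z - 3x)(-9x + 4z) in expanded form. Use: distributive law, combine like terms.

-1692x^3z - 888x^2z^2 + 648x^4 + 888x^2z + 69xz^2 - 297x^3 + 348xz^3 - 93xz + 36z^2 + 27x^2 - 180z^3 + 144z^4

(-3x + 1 - z)(-8x + 1 - 4z)(9z - 3x)(-9x + 4z)
= (24x^2 - 3x + 12xz - 8x + 1 - 4z + 8xz - z + 4z^2)(9z - 3x)(-9x + 4z)    [distributive law]
= (24x^2 - 11x + 20xz + 1 - 5z + 4z^2)(9z - 3x)(-9x + 4z)    [combine like terms]
= (216x^2z - 72x^3 - 99xz + 33x^2 + 180xz^2 - 60x^2z + 9z - 3x - 45z^2 + 15xz + 36z^3 - 12xz^2)(-9x + 4z)    [distributive law]
= (156x^2z - 72x^3 - 84xz + 33x^2 + 168xz^2 + 9z - 3x - 45z^2 + 36z^3)(-9x + 4z)    [combine like terms]
= -1404x^3z + 624x^2z^2 + 648x^4 - 288x^3z + 756x^2z - 336xz^2 - 297x^3 + 132x^2z - 1512x^2z^2 + 672xz^3 - 81xz + 36z^2 + 27x^2 - 12xz + 405xz^2 - 180z^3 - 324xz^3 + 144z^4    [distributive law]
= -1692x^3z - 888x^2z^2 + 648x^4 + 888x^2z + 69xz^2 - 297x^3 + 348xz^3 - 93xz + 36z^2 + 27x^2 - 180z^3 + 144z^4    [combine like terms]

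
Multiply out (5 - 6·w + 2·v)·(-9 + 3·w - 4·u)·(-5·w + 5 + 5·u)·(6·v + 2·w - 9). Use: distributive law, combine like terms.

(5 - 6·w + 2·v)·(-9 + 3·w - 4·u)·(-5·w + 5 + 5·u)·(6·v + 2·w - 9)
= (-45 + 15·w - 20·u + 54·w - 18·w^2 + 24·u·w - 18·v + 6·v·w - 8·u·v)·(-5·w + 5 + 5·u)·(6·v + 2·w - 9)    [distributive law]
= (-45 + 69·w - 20·u - 18·w^2 + 24·u·w - 18·v + 6·v·w - 8·u·v)·(-5·w + 5 + 5·u)·(6·v + 2·w - 9)    [combine like terms]
= (225·w - 225 - 225·u - 345·w^2 + 345·w + 345·u·w + 100·u·w - 100·u - 100·u^2 + 90·w^3 - 90·w^2 - 90·u·w^2 - 120·u·w^2 + 120·u·w + 120·u^2·w + 90·v·w - 90·v - 90·u·v - 30·v·w^2 + 30·v·w + 30·u·v·w + 40·u·v·w - 40·u·v - 40·u^2·v)·(6·v + 2·w - 9)    [distributive law]
= (570·w - 225 - 325·u - 435·w^2 + 565·u·w - 100·u^2 + 90·w^3 - 210·u·w^2 + 120·u^2·w + 120·v·w - 90·v - 130·u·v - 30·v·w^2 + 70·u·v·w - 40·u^2·v)·(6·v + 2·w - 9)    [combine like terms]
= 3420·v·w + 1140·w^2 - 5130·w - 1350·v - 450·w + 2025 - 1950·u·v - 650·u·w + 2925·u - 2610·v·w^2 - 870·w^3 + 3915·w^2 + 3390·u·v·w + 1130·u·w^2 - 5085·u·w - 600·u^2·v - 200·u^2·w + 900·u^2 + 540·v·w^3 + 180·w^4 - 810·w^3 - 1260·u·v·w^2 - 420·u·w^3 + 1890·u·w^2 + 720·u^2·v·w + 240·u^2·w^2 - 1080·u^2·w + 720·v^2·w + 240·v·w^2 - 1080·v·w - 540·v^2 - 180·v·w + 810·v - 780·u·v^2 - 260·u·v·w + 1170·u·v - 180·v^2·w^2 - 60·v·w^3 + 270·v·w^2 + 420·u·v^2·w + 140·u·v·w^2 - 630·u·v·w - 240·u^2·v^2 - 80·u^2·v·w + 360·u^2·v    [distributive law]
= 2160·v·w + 5055·w^2 - 5580·w - 540·v + 2025 - 780·u·v - 5735·u·w + 2925·u - 2100·v·w^2 - 1680·w^3 + 2500·u·v·w + 3020·u·w^2 - 240·u^2·v - 1280·u^2·w + 900·u^2 + 480·v·w^3 + 180·w^4 - 1120·u·v·w^2 - 420·u·w^3 + 640·u^2·v·w + 240·u^2·w^2 + 720·v^2·w - 540·v^2 - 780·u·v^2 - 180·v^2·w^2 + 420·u·v^2·w - 240·u^2·v^2    [combine like terms]

2160·v·w + 5055·w^2 - 5580·w - 540·v + 2025 - 780·u·v - 5735·u·w + 2925·u - 2100·v·w^2 - 1680·w^3 + 2500·u·v·w + 3020·u·w^2 - 240·u^2·v - 1280·u^2·w + 900·u^2 + 480·v·w^3 + 180·w^4 - 1120·u·v·w^2 - 420·u·w^3 + 640·u^2·v·w + 240·u^2·w^2 + 720·v^2·w - 540·v^2 - 780·u·v^2 - 180·v^2·w^2 + 420·u·v^2·w - 240·u^2·v^2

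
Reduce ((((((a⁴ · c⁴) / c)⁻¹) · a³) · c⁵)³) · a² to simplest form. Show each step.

((((((a⁴ · c⁴) / c)⁻¹) · a³) · c⁵)³) · a²
= ((((((a⁴ · c⁴) / c)⁻¹) · a³)³) · ((c⁵)³)) · a²    [power of a product]
= ((((((a⁴ · c⁴) / c)⁻¹)³) · ((a³)³)) · ((c⁵)³)) · a²    [power of a product]
= (((((a⁴ · c⁴) / c)⁻³) · ((a³)³)) · ((c⁵)³)) · a²    [power of a power]
= (((((a⁴ · c⁴)⁻³) / (c⁻³)) · ((a³)³)) · ((c⁵)³)) · a²    [power of a quotient]
= ((((((a⁴)⁻³) · ((c⁴)⁻³)) / (c⁻³)) · ((a³)³)) · ((c⁵)³)) · a²    [power of a product]
= ((((a⁻¹² · ((c⁴)⁻³)) / (c⁻³)) · ((a³)³)) · ((c⁵)³)) · a²    [power of a power]
= ((((a⁻¹² · c⁻¹²) / (c⁻³)) · ((a³)³)) · ((c⁵)³)) · a²    [power of a power]
= ((((a⁻¹² · c⁻¹²) / c⁻³) · a⁹) · ((c⁵)³)) · a²    [power of a power]
= ((((a⁻¹² · c⁻¹²) / c⁻³) · a⁹) · c¹⁵) · a²    [power of a power]
= a⁻¹·c⁶    [quotient of powers; product of powers]

a⁻¹·c⁶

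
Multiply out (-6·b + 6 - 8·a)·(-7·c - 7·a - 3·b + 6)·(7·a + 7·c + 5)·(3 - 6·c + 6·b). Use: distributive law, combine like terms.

-1308·a·b·c - 2184·a·b·c^2 + 3780·a·b^2·c + 126·b·c^2 - 1764·b·c^3 + 1008·b^2·c^2 + 1368·b·c - 1170·b^2·c - 714·a^2·b + 1932·a^2·b·c + 2772·a^2·b^2 - 1332·a·b + 90·a·b^2 + 756·a·b^3 + 756·b^3·c - 1350·b^2 + 540·b^3 + 270·b - 744·a·c + 5040·a·c^2 - 1134·c^2 + 1764·c^3 - 954·c - 1050·a^2 + 4452·a^2·c - 594·a + 540 - 4704·a^2·c^2 - 2352·a·c^3 + 1176·a^3 - 2352·a^3·c + 2352·a^3·b

(-6·b + 6 - 8·a)·(-7·c - 7·a - 3·b + 6)·(7·a + 7·c + 5)·(3 - 6·c + 6·b)
= (42·b·c + 42·a·b + 18·b^2 - 36·b - 42·c - 42·a - 18·b + 36 + 56·a·c + 56·a^2 + 24·a·b - 48·a)·(7·a + 7·c + 5)·(3 - 6·c + 6·b)    [distributive law]
= (42·b·c + 66·a·b + 18·b^2 - 54·b - 42·c - 90·a + 36 + 56·a·c + 56·a^2)·(7·a + 7·c + 5)·(3 - 6·c + 6·b)    [combine like terms]
= (294·a·b·c + 294·b·c^2 + 210·b·c + 462·a^2·b + 462·a·b·c + 330·a·b + 126·a·b^2 + 126·b^2·c + 90·b^2 - 378·a·b - 378·b·c - 270·b - 294·a·c - 294·c^2 - 210·c - 630·a^2 - 630·a·c - 450·a + 252·a + 252·c + 180 + 392·a^2·c + 392·a·c^2 + 280·a·c + 392·a^3 + 392·a^2·c + 280·a^2)·(3 - 6·c + 6·b)    [distributive law]
= (756·a·b·c + 294·b·c^2 - 168·b·c + 462·a^2·b - 48·a·b + 126·a·b^2 + 126·b^2·c + 90·b^2 - 270·b - 644·a·c - 294·c^2 + 42·c - 350·a^2 - 198·a + 180 + 784·a^2·c + 392·a·c^2 + 392·a^3)·(3 - 6·c + 6·b)    [combine like terms]
= 2268·a·b·c - 4536·a·b·c^2 + 4536·a·b^2·c + 882·b·c^2 - 1764·b·c^3 + 1764·b^2·c^2 - 504·b·c + 1008·b·c^2 - 1008·b^2·c + 1386·a^2·b - 2772·a^2·b·c + 2772·a^2·b^2 - 144·a·b + 288·a·b·c - 288·a·b^2 + 378·a·b^2 - 756·a·b^2·c + 756·a·b^3 + 378·b^2·c - 756·b^2·c^2 + 756·b^3·c + 270·b^2 - 540·b^2·c + 540·b^3 - 810·b + 1620·b·c - 1620·b^2 - 1932·a·c + 3864·a·c^2 - 3864·a·b·c - 882·c^2 + 1764·c^3 - 1764·b·c^2 + 126·c - 252·c^2 + 252·b·c - 1050·a^2 + 2100·a^2·c - 2100·a^2·b - 594·a + 1188·a·c - 1188·a·b + 540 - 1080·c + 1080·b + 2352·a^2·c - 4704·a^2·c^2 + 4704·a^2·b·c + 1176·a·c^2 - 2352·a·c^3 + 2352·a·b·c^2 + 1176·a^3 - 2352·a^3·c + 2352·a^3·b    [distributive law]
= -1308·a·b·c - 2184·a·b·c^2 + 3780·a·b^2·c + 126·b·c^2 - 1764·b·c^3 + 1008·b^2·c^2 + 1368·b·c - 1170·b^2·c - 714·a^2·b + 1932·a^2·b·c + 2772·a^2·b^2 - 1332·a·b + 90·a·b^2 + 756·a·b^3 + 756·b^3·c - 1350·b^2 + 540·b^3 + 270·b - 744·a·c + 5040·a·c^2 - 1134·c^2 + 1764·c^3 - 954·c - 1050·a^2 + 4452·a^2·c - 594·a + 540 - 4704·a^2·c^2 - 2352·a·c^3 + 1176·a^3 - 2352·a^3·c + 2352·a^3·b    [combine like terms]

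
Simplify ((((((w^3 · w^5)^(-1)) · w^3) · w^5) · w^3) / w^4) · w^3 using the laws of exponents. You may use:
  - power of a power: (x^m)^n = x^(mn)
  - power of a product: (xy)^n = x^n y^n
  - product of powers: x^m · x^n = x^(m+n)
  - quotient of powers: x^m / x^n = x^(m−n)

w^2

((((((w^3 · w^5)^(-1)) · w^3) · w^5) · w^3) / w^4) · w^3
= (((((((w^3)^(-1)) · ((w^5)^(-1))) · w^3) · w^5) · w^3) / w^4) · w^3    [power of a product]
= (((((w^(-3) · ((w^5)^(-1))) · w^3) · w^5) · w^3) / w^4) · w^3    [power of a power]
= (((((w^(-3) · w^(-5)) · w^3) · w^5) · w^3) / w^4) · w^3    [power of a power]
= ((((w^(-8) · w^3) · w^5) · w^3) / w^4) · w^3    [product of powers]
= (((w^(-5) · w^5) · w^3) / w^4) · w^3    [product of powers]
= ((w^0 · w^3) / w^4) · w^3    [product of powers]
= (w^3 / w^4) · w^3    [product of powers]
= w^(-1) · w^3    [quotient of powers]
= w^2    [product of powers]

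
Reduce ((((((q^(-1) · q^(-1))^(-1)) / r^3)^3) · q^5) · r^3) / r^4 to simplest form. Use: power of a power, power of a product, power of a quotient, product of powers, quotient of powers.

((((((q^(-1) · q^(-1))^(-1)) / r^3)^3) · q^5) · r^3) / r^4
= ((((((q^(-1) · q^(-1))^(-1))^3) / ((r^3)^3)) · q^5) · r^3) / r^4    [power of a quotient]
= (((((q^(-1) · q^(-1))^(-3)) / ((r^3)^3)) · q^5) · r^3) / r^4    [power of a power]
= ((((((q^(-1))^(-3)) · ((q^(-1))^(-3))) / ((r^3)^3)) · q^5) · r^3) / r^4    [power of a product]
= ((((q^3 · ((q^(-1))^(-3))) / ((r^3)^3)) · q^5) · r^3) / r^4    [power of a power]
= ((((q^3 · q^3) / ((r^3)^3)) · q^5) · r^3) / r^4    [power of a power]
= (((q^6 / ((r^3)^3)) · q^5) · r^3) / r^4    [product of powers]
= (((q^6 / r^9) · q^5) · r^3) / r^4    [power of a power]
= q^11r^(-10)    [quotient of powers; product of powers]

q^11r^(-10)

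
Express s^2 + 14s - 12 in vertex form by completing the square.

(s + 7)^2 - 61

s^2 + 14s - 12
= s^2 + 14s + 49 - 49 - 12    [add and subtract 49]
= (s + 7)^2 - 49 - 12    [perfect-square identity]
= (s + 7)^2 - 61    [combine constants]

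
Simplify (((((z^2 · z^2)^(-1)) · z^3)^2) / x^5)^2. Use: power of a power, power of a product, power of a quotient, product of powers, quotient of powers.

x^(-10)z^(-4)

(((((z^2 · z^2)^(-1)) · z^3)^2) / x^5)^2
= (((((z^2 · z^2)^(-1)) · z^3)^2)^2) / ((x^5)^2)    [power of a quotient]
= ((((z^2 · z^2)^(-1)) · z^3)^4) / ((x^5)^2)    [power of a power]
= ((((z^2 · z^2)^(-1))^4) · ((z^3)^4)) / ((x^5)^2)    [power of a product]
= (((z^2 · z^2)^(-4)) · ((z^3)^4)) / ((x^5)^2)    [power of a power]
= ((((z^2)^(-4)) · ((z^2)^(-4))) · ((z^3)^4)) / ((x^5)^2)    [power of a product]
= ((z^(-8) · ((z^2)^(-4))) · ((z^3)^4)) / ((x^5)^2)    [power of a power]
= ((z^(-8) · z^(-8)) · ((z^3)^4)) / ((x^5)^2)    [power of a power]
= (z^(-16) · ((z^3)^4)) / ((x^5)^2)    [product of powers]
= (z^(-16) · z^12) / ((x^5)^2)    [power of a power]
= z^(-4) / ((x^5)^2)    [product of powers]
= z^(-4) / x^10    [power of a power]
= x^(-10)z^(-4)    [quotient of powers]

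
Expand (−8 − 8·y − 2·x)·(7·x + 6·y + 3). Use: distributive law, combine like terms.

(−8 − 8·y − 2·x)·(7·x + 6·y + 3)
= −56·x − 48·y − 24 − 56·x·y − 48·y^2 − 24·y − 14·x^2 − 12·x·y − 6·x    [distributive law]
= −62·x − 72·y − 24 − 68·x·y − 48·y^2 − 14·x^2    [combine like terms]

−62·x − 72·y − 24 − 68·x·y − 48·y^2 − 14·x^2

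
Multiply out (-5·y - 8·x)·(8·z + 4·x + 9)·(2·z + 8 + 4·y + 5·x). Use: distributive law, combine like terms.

(-5·y - 8·x)·(8·z + 4·x + 9)·(2·z + 8 + 4·y + 5·x)
= (-40·y·z - 20·x·y - 45·y - 64·x·z - 32·x² - 72·x)·(2·z + 8 + 4·y + 5·x)    [distributive law]
= -80·y·z² - 320·y·z - 160·y²·z - 200·x·y·z - 40·x·y·z - 160·x·y - 80·x·y² - 100·x²·y - 90·y·z - 360·y - 180·y² - 225·x·y - 128·x·z² - 512·x·z - 256·x·y·z - 320·x²·z - 64·x²·z - 256·x² - 128·x²·y - 160·x³ - 144·x·z - 576·x - 288·x·y - 360·x²    [distributive law]
= -80·y·z² - 410·y·z - 160·y²·z - 496·x·y·z - 673·x·y - 80·x·y² - 228·x²·y - 360·y - 180·y² - 128·x·z² - 656·x·z - 384·x²·z - 616·x² - 160·x³ - 576·x    [combine like terms]

-80·y·z² - 410·y·z - 160·y²·z - 496·x·y·z - 673·x·y - 80·x·y² - 228·x²·y - 360·y - 180·y² - 128·x·z² - 656·x·z - 384·x²·z - 616·x² - 160·x³ - 576·x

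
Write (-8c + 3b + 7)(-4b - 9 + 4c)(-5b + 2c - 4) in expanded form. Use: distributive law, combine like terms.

(-8c + 3b + 7)(-4b - 9 + 4c)(-5b + 2c - 4)
= (32bc + 72c - 32c^2 - 12b^2 - 27b + 12bc - 28b - 63 + 28c)(-5b + 2c - 4)    [distributive law]
= (44bc + 100c - 32c^2 - 12b^2 - 55b - 63)(-5b + 2c - 4)    [combine like terms]
= -220b^2c + 88bc^2 - 176bc - 500bc + 200c^2 - 400c + 160bc^2 - 64c^3 + 128c^2 + 60b^3 - 24b^2c + 48b^2 + 275b^2 - 110bc + 220b + 315b - 126c + 252    [distributive law]
= -244b^2c + 248bc^2 - 786bc + 328c^2 - 526c - 64c^3 + 60b^3 + 323b^2 + 535b + 252    [combine like terms]

-244b^2c + 248bc^2 - 786bc + 328c^2 - 526c - 64c^3 + 60b^3 + 323b^2 + 535b + 252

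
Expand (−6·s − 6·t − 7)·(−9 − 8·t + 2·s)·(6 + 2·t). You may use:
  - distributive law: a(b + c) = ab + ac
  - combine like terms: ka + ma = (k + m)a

(−6·s − 6·t − 7)·(−9 − 8·t + 2·s)·(6 + 2·t)
= (54·s + 48·s·t − 12·s² + 54·t + 48·t² − 12·s·t + 63 + 56·t − 14·s)·(6 + 2·t)    [distributive law]
= (40·s + 36·s·t − 12·s² + 110·t + 48·t² + 63)·(6 + 2·t)    [combine like terms]
= 240·s + 80·s·t + 216·s·t + 72·s·t² − 72·s² − 24·s²·t + 660·t + 220·t² + 288·t² + 96·t³ + 378 + 126·t    [distributive law]
= 240·s + 296·s·t + 72·s·t² − 72·s² − 24·s²·t + 786·t + 508·t² + 96·t³ + 378    [combine like terms]

240·s + 296·s·t + 72·s·t² − 72·s² − 24·s²·t + 786·t + 508·t² + 96·t³ + 378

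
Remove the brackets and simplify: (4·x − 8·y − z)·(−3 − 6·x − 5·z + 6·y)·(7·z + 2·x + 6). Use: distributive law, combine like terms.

(4·x − 8·y − z)·(−3 − 6·x − 5·z + 6·y)·(7·z + 2·x + 6)
= (−12·x − 24·x^2 − 20·x·z + 24·x·y + 24·y + 48·x·y + 40·y·z − 48·y^2 + 3·z + 6·x·z + 5·z^2 − 6·y·z)·(7·z + 2·x + 6)    [distributive law]
= (−12·x − 24·x^2 − 14·x·z + 72·x·y + 24·y + 34·y·z − 48·y^2 + 3·z + 5·z^2)·(7·z + 2·x + 6)    [combine like terms]
= −84·x·z − 24·x^2 − 72·x − 168·x^2·z − 48·x^3 − 144·x^2 − 98·x·z^2 − 28·x^2·z − 84·x·z + 504·x·y·z + 144·x^2·y + 432·x·y + 168·y·z + 48·x·y + 144·y + 238·y·z^2 + 68·x·y·z + 204·y·z − 336·y^2·z − 96·x·y^2 − 288·y^2 + 21·z^2 + 6·x·z + 18·z + 35·z^3 + 10·x·z^2 + 30·z^2    [distributive law]
= −162·x·z − 168·x^2 − 72·x − 196·x^2·z − 48·x^3 − 88·x·z^2 + 572·x·y·z + 144·x^2·y + 480·x·y + 372·y·z + 144·y + 238·y·z^2 − 336·y^2·z − 96·x·y^2 − 288·y^2 + 51·z^2 + 18·z + 35·z^3    [combine like terms]

−162·x·z − 168·x^2 − 72·x − 196·x^2·z − 48·x^3 − 88·x·z^2 + 572·x·y·z + 144·x^2·y + 480·x·y + 372·y·z + 144·y + 238·y·z^2 − 336·y^2·z − 96·x·y^2 − 288·y^2 + 51·z^2 + 18·z + 35·z^3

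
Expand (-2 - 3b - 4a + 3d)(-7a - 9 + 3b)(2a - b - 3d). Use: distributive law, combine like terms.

(-2 - 3b - 4a + 3d)(-7a - 9 + 3b)(2a - b - 3d)
= (14a + 18 - 6b + 21ab + 27b - 9b^2 + 28a^2 + 36a - 12ab - 21ad - 27d + 9bd)(2a - b - 3d)    [distributive law]
= (50a + 18 + 21b + 9ab - 9b^2 + 28a^2 - 21ad - 27d + 9bd)(2a - b - 3d)    [combine like terms]
= 100a^2 - 50ab - 150ad + 36a - 18b - 54d + 42ab - 21b^2 - 63bd + 18a^2b - 9ab^2 - 27abd - 18ab^2 + 9b^3 + 27b^2d + 56a^3 - 28a^2b - 84a^2d - 42a^2d + 21abd + 63ad^2 - 54ad + 27bd + 81d^2 + 18abd - 9b^2d - 27bd^2    [distributive law]
= 100a^2 - 8ab - 204ad + 36a - 18b - 54d - 21b^2 - 36bd - 10a^2b - 27ab^2 + 12abd + 9b^3 + 18b^2d + 56a^3 - 126a^2d + 63ad^2 + 81d^2 - 27bd^2    [combine like terms]

100a^2 - 8ab - 204ad + 36a - 18b - 54d - 21b^2 - 36bd - 10a^2b - 27ab^2 + 12abd + 9b^3 + 18b^2d + 56a^3 - 126a^2d + 63ad^2 + 81d^2 - 27bd^2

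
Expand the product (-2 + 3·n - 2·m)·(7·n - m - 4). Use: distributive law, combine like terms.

-26·n + 10·m + 8 + 21·n^2 - 17·m·n + 2·m^2

(-2 + 3·n - 2·m)·(7·n - m - 4)
= -14·n + 2·m + 8 + 21·n^2 - 3·m·n - 12·n - 14·m·n + 2·m^2 + 8·m    [distributive law]
= -26·n + 10·m + 8 + 21·n^2 - 17·m·n + 2·m^2    [combine like terms]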